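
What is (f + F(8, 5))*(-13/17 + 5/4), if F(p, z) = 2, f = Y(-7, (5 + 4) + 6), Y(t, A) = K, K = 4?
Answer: 99/34 ≈ 2.9118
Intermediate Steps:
Y(t, A) = 4
f = 4
(f + F(8, 5))*(-13/17 + 5/4) = (4 + 2)*(-13/17 + 5/4) = 6*(-13*1/17 + 5*(¼)) = 6*(-13/17 + 5/4) = 6*(33/68) = 99/34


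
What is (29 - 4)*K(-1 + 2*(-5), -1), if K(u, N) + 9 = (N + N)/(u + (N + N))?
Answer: -2875/13 ≈ -221.15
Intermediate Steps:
K(u, N) = -9 + 2*N/(u + 2*N) (K(u, N) = -9 + (N + N)/(u + (N + N)) = -9 + (2*N)/(u + 2*N) = -9 + 2*N/(u + 2*N))
(29 - 4)*K(-1 + 2*(-5), -1) = (29 - 4)*((-16*(-1) - 9*(-1 + 2*(-5)))/((-1 + 2*(-5)) + 2*(-1))) = 25*((16 - 9*(-1 - 10))/((-1 - 10) - 2)) = 25*((16 - 9*(-11))/(-11 - 2)) = 25*((16 + 99)/(-13)) = 25*(-1/13*115) = 25*(-115/13) = -2875/13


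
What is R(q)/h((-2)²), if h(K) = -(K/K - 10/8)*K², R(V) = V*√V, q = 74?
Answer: 37*√74/2 ≈ 159.14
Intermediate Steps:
R(V) = V^(3/2)
h(K) = K²/4 (h(K) = -(1 - 10*⅛)*K² = -(1 - 5/4)*K² = -(-1)*K²/4 = K²/4)
R(q)/h((-2)²) = 74^(3/2)/((((-2)²)²/4)) = (74*√74)/(((¼)*4²)) = (74*√74)/(((¼)*16)) = (74*√74)/4 = (74*√74)*(¼) = 37*√74/2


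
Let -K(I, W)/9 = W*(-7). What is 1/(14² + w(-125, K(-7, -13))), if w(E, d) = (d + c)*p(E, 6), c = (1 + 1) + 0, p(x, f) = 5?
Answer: -1/3889 ≈ -0.00025714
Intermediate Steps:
K(I, W) = 63*W (K(I, W) = -9*W*(-7) = -(-63)*W = 63*W)
c = 2 (c = 2 + 0 = 2)
w(E, d) = 10 + 5*d (w(E, d) = (d + 2)*5 = (2 + d)*5 = 10 + 5*d)
1/(14² + w(-125, K(-7, -13))) = 1/(14² + (10 + 5*(63*(-13)))) = 1/(196 + (10 + 5*(-819))) = 1/(196 + (10 - 4095)) = 1/(196 - 4085) = 1/(-3889) = -1/3889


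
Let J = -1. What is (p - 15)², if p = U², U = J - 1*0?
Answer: 196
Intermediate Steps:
U = -1 (U = -1 - 1*0 = -1 + 0 = -1)
p = 1 (p = (-1)² = 1)
(p - 15)² = (1 - 15)² = (-14)² = 196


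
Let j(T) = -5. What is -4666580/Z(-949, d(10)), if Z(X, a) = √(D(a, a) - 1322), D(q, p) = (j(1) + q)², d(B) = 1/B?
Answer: 46665800*I*√129799/129799 ≈ 1.2953e+5*I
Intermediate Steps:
D(q, p) = (-5 + q)²
Z(X, a) = √(-1322 + (-5 + a)²) (Z(X, a) = √((-5 + a)² - 1322) = √(-1322 + (-5 + a)²))
-4666580/Z(-949, d(10)) = -4666580/√(-1322 + (-5 + 1/10)²) = -4666580/√(-1322 + (-5 + ⅒)²) = -4666580/√(-1322 + (-49/10)²) = -4666580/√(-1322 + 2401/100) = -4666580*(-10*I*√129799/129799) = -(-46665800)*I*√129799/129799 = 46665800*I*√129799/129799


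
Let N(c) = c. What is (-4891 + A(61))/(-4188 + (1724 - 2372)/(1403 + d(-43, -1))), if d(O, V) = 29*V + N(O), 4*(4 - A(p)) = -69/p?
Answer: 529009943/453423248 ≈ 1.1667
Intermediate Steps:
A(p) = 4 + 69/(4*p) (A(p) = 4 - (-69)/(4*p) = 4 + 69/(4*p))
d(O, V) = O + 29*V (d(O, V) = 29*V + O = O + 29*V)
(-4891 + A(61))/(-4188 + (1724 - 2372)/(1403 + d(-43, -1))) = (-4891 + (4 + (69/4)/61))/(-4188 + (1724 - 2372)/(1403 + (-43 + 29*(-1)))) = (-4891 + (4 + (69/4)*(1/61)))/(-4188 - 648/(1403 + (-43 - 29))) = (-4891 + (4 + 69/244))/(-4188 - 648/(1403 - 72)) = (-4891 + 1045/244)/(-4188 - 648/1331) = -1192359/(244*(-4188 - 648*1/1331)) = -1192359/(244*(-4188 - 648/1331)) = -1192359/(244*(-5574876/1331)) = -1192359/244*(-1331/5574876) = 529009943/453423248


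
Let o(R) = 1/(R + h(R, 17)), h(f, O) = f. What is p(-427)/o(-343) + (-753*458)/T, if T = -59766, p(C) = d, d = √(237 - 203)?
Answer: 57479/9961 - 686*√34 ≈ -3994.3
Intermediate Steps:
o(R) = 1/(2*R) (o(R) = 1/(R + R) = 1/(2*R))
d = √34 ≈ 5.8309
p(C) = √34
p(-427)/o(-343) + (-753*458)/T = √34/(((½)/(-343))) - 753*458/(-59766) = √34/(((½)*(-1/343))) - 344874*(-1/59766) = √34/(-1/686) + 57479/9961 = √34*(-686) + 57479/9961 = -686*√34 + 57479/9961 = 57479/9961 - 686*√34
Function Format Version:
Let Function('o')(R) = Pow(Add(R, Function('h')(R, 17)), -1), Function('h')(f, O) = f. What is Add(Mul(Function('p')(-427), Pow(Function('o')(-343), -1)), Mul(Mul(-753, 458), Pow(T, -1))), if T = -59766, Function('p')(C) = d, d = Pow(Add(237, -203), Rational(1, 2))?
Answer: Add(Rational(57479, 9961), Mul(-686, Pow(34, Rational(1, 2)))) ≈ -3994.3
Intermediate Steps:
Function('o')(R) = Mul(Rational(1, 2), Pow(R, -1)) (Function('o')(R) = Pow(Add(R, R), -1) = Pow(Mul(2, R), -1) = Mul(Rational(1, 2), Pow(R, -1)))
d = Pow(34, Rational(1, 2)) ≈ 5.8309
Function('p')(C) = Pow(34, Rational(1, 2))
Add(Mul(Function('p')(-427), Pow(Function('o')(-343), -1)), Mul(Mul(-753, 458), Pow(T, -1))) = Add(Mul(Pow(34, Rational(1, 2)), Pow(Mul(Rational(1, 2), Pow(-343, -1)), -1)), Mul(Mul(-753, 458), Pow(-59766, -1))) = Add(Mul(Pow(34, Rational(1, 2)), Pow(Mul(Rational(1, 2), Rational(-1, 343)), -1)), Mul(-344874, Rational(-1, 59766))) = Add(Mul(Pow(34, Rational(1, 2)), Pow(Rational(-1, 686), -1)), Rational(57479, 9961)) = Add(Mul(Pow(34, Rational(1, 2)), -686), Rational(57479, 9961)) = Add(Mul(-686, Pow(34, Rational(1, 2))), Rational(57479, 9961)) = Add(Rational(57479, 9961), Mul(-686, Pow(34, Rational(1, 2))))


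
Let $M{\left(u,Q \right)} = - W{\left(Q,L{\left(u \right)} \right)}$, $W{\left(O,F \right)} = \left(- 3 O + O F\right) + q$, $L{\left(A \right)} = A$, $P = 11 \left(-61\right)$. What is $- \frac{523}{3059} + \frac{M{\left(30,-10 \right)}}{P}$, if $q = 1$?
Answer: $- \frac{1173804}{2052589} \approx -0.57187$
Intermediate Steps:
$P = -671$
$W{\left(O,F \right)} = 1 - 3 O + F O$ ($W{\left(O,F \right)} = \left(- 3 O + O F\right) + 1 = \left(- 3 O + F O\right) + 1 = 1 - 3 O + F O$)
$M{\left(u,Q \right)} = -1 + 3 Q - Q u$ ($M{\left(u,Q \right)} = - (1 - 3 Q + u Q) = - (1 - 3 Q + Q u) = -1 + 3 Q - Q u$)
$- \frac{523}{3059} + \frac{M{\left(30,-10 \right)}}{P} = - \frac{523}{3059} + \frac{-1 + 3 \left(-10\right) - \left(-10\right) 30}{-671} = \left(-523\right) \frac{1}{3059} + \left(-1 - 30 + 300\right) \left(- \frac{1}{671}\right) = - \frac{523}{3059} + 269 \left(- \frac{1}{671}\right) = - \frac{523}{3059} - \frac{269}{671} = - \frac{1173804}{2052589}$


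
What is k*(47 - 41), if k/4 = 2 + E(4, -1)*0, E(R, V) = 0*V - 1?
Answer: 48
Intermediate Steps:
E(R, V) = -1 (E(R, V) = 0 - 1 = -1)
k = 8 (k = 4*(2 - 1*0) = 4*(2 + 0) = 4*2 = 8)
k*(47 - 41) = 8*(47 - 41) = 8*6 = 48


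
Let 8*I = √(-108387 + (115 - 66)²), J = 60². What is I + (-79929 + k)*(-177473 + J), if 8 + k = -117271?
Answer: 34289146584 + I*√105986/8 ≈ 3.4289e+10 + 40.694*I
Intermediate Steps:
J = 3600
k = -117279 (k = -8 - 117271 = -117279)
I = I*√105986/8 (I = √(-108387 + (115 - 66)²)/8 = √(-108387 + 49²)/8 = √(-108387 + 2401)/8 = √(-105986)/8 = (I*√105986)/8 = I*√105986/8 ≈ 40.694*I)
I + (-79929 + k)*(-177473 + J) = I*√105986/8 + (-79929 - 117279)*(-177473 + 3600) = I*√105986/8 - 197208*(-173873) = I*√105986/8 + 34289146584 = 34289146584 + I*√105986/8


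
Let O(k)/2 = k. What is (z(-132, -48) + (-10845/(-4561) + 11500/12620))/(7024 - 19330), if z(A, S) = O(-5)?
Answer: 9657070/17708278623 ≈ 0.00054534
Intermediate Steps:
O(k) = 2*k
z(A, S) = -10 (z(A, S) = 2*(-5) = -10)
(z(-132, -48) + (-10845/(-4561) + 11500/12620))/(7024 - 19330) = (-10 + (-10845/(-4561) + 11500/12620))/(7024 - 19330) = (-10 + (-10845*(-1/4561) + 11500*(1/12620)))/(-12306) = (-10 + (10845/4561 + 575/631))*(-1/12306) = (-10 + 9465770/2877991)*(-1/12306) = -19314140/2877991*(-1/12306) = 9657070/17708278623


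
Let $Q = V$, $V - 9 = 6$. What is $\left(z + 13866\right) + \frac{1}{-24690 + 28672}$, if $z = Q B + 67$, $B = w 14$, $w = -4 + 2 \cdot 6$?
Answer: $\frac{62170967}{3982} \approx 15613.0$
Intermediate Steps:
$V = 15$ ($V = 9 + 6 = 15$)
$Q = 15$
$w = 8$ ($w = -4 + 12 = 8$)
$B = 112$ ($B = 8 \cdot 14 = 112$)
$z = 1747$ ($z = 15 \cdot 112 + 67 = 1680 + 67 = 1747$)
$\left(z + 13866\right) + \frac{1}{-24690 + 28672} = \left(1747 + 13866\right) + \frac{1}{-24690 + 28672} = 15613 + \frac{1}{3982} = \frac{62170967}{3982}$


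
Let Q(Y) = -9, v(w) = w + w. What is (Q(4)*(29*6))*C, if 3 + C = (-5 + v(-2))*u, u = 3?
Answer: 46980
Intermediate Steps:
v(w) = 2*w
C = -30 (C = -3 + (-5 + 2*(-2))*3 = -3 + (-5 - 4)*3 = -3 - 9*3 = -3 - 27 = -30)
(Q(4)*(29*6))*C = -261*6*(-30) = -9*174*(-30) = -1566*(-30) = 46980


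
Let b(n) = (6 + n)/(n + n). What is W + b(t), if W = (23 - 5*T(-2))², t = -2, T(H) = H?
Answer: 1088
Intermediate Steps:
b(n) = (6 + n)/(2*n) (b(n) = (6 + n)/((2*n)) = (6 + n)*(1/(2*n)) = (6 + n)/(2*n))
W = 1089 (W = (23 - 5*(-2))² = (23 + 10)² = 33² = 1089)
W + b(t) = 1089 + (½)*(6 - 2)/(-2) = 1089 + (½)*(-½)*4 = 1089 - 1 = 1088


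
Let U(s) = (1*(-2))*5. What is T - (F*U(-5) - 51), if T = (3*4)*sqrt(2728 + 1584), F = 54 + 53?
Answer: 1121 + 168*sqrt(22) ≈ 1909.0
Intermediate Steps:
U(s) = -10 (U(s) = -2*5 = -10)
F = 107
T = 168*sqrt(22) (T = 12*sqrt(4312) = 12*(14*sqrt(22)) = 168*sqrt(22) ≈ 787.99)
T - (F*U(-5) - 51) = 168*sqrt(22) - (107*(-10) - 51) = 168*sqrt(22) - (-1070 - 51) = 168*sqrt(22) - 1*(-1121) = 168*sqrt(22) + 1121 = 1121 + 168*sqrt(22)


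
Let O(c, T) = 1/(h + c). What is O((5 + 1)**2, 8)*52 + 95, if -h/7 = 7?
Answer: 91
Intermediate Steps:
h = -49 (h = -7*7 = -49)
O(c, T) = 1/(-49 + c)
O((5 + 1)**2, 8)*52 + 95 = 52/(-49 + (5 + 1)**2) + 95 = 52/(-49 + 6**2) + 95 = 52/(-49 + 36) + 95 = 52/(-13) + 95 = -1/13*52 + 95 = -4 + 95 = 91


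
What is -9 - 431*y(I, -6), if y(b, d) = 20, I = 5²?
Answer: -8629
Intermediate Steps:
I = 25
-9 - 431*y(I, -6) = -9 - 431*20 = -9 - 8620 = -8629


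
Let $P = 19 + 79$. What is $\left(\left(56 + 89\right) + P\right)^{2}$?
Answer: $59049$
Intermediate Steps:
$P = 98$
$\left(\left(56 + 89\right) + P\right)^{2} = \left(\left(56 + 89\right) + 98\right)^{2} = \left(145 + 98\right)^{2} = 243^{2} = 59049$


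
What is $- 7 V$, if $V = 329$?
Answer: $-2303$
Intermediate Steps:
$- 7 V = \left(-7\right) 329 = -2303$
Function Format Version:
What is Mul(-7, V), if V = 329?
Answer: -2303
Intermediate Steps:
Mul(-7, V) = Mul(-7, 329) = -2303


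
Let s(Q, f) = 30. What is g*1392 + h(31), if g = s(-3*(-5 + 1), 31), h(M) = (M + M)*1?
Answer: 41822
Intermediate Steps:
h(M) = 2*M (h(M) = (2*M)*1 = 2*M)
g = 30
g*1392 + h(31) = 30*1392 + 2*31 = 41760 + 62 = 41822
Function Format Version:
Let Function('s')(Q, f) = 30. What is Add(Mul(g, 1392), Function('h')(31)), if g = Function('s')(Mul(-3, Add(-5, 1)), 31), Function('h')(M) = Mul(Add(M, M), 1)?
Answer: 41822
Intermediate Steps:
Function('h')(M) = Mul(2, M) (Function('h')(M) = Mul(Mul(2, M), 1) = Mul(2, M))
g = 30
Add(Mul(g, 1392), Function('h')(31)) = Add(Mul(30, 1392), Mul(2, 31)) = Add(41760, 62) = 41822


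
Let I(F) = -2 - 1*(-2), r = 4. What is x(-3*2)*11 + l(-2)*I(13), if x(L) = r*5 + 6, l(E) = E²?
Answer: 286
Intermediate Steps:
I(F) = 0 (I(F) = -2 + 2 = 0)
x(L) = 26 (x(L) = 4*5 + 6 = 20 + 6 = 26)
x(-3*2)*11 + l(-2)*I(13) = 26*11 + (-2)²*0 = 286 + 4*0 = 286 + 0 = 286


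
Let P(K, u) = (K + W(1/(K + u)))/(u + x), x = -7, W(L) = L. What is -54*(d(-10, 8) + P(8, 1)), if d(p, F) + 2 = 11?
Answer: -413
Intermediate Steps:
d(p, F) = 9 (d(p, F) = -2 + 11 = 9)
P(K, u) = (K + 1/(K + u))/(-7 + u) (P(K, u) = (K + 1/(K + u))/(u - 7) = (K + 1/(K + u))/(-7 + u))
-54*(d(-10, 8) + P(8, 1)) = -54*(9 + (1 + 8*(8 + 1))/((-7 + 1)*(8 + 1))) = -54*(9 + (1 + 8*9)/(-6*9)) = -54*(9 - 1/6*1/9*(1 + 72)) = -54*(9 - 1/6*1/9*73) = -54*(9 - 73/54) = -54*413/54 = -413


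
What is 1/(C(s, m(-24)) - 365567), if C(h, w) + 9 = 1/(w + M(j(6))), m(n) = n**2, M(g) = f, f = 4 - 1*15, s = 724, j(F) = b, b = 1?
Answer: -565/206550439 ≈ -2.7354e-6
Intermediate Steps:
j(F) = 1
f = -11 (f = 4 - 15 = -11)
M(g) = -11
C(h, w) = -9 + 1/(-11 + w) (C(h, w) = -9 + 1/(w - 11) = -9 + 1/(-11 + w))
1/(C(s, m(-24)) - 365567) = 1/((100 - 9*(-24)**2)/(-11 + (-24)**2) - 365567) = 1/((100 - 9*576)/(-11 + 576) - 365567) = 1/((100 - 5184)/565 - 365567) = 1/((1/565)*(-5084) - 365567) = 1/(-5084/565 - 365567) = 1/(-206550439/565) = -565/206550439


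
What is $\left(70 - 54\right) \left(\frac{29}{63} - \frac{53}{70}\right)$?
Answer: $- \frac{1496}{315} \approx -4.7492$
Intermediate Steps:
$\left(70 - 54\right) \left(\frac{29}{63} - \frac{53}{70}\right) = 16 \left(29 \cdot \frac{1}{63} - \frac{53}{70}\right) = 16 \left(\frac{29}{63} - \frac{53}{70}\right) = 16 \left(- \frac{187}{630}\right) = - \frac{1496}{315}$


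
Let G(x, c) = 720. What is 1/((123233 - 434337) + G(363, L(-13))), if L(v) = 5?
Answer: -1/310384 ≈ -3.2218e-6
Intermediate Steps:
1/((123233 - 434337) + G(363, L(-13))) = 1/((123233 - 434337) + 720) = 1/(-311104 + 720) = 1/(-310384) = -1/310384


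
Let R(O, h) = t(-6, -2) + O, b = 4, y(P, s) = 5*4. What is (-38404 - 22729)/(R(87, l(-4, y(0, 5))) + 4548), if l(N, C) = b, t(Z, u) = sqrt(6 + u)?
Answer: -61133/4637 ≈ -13.184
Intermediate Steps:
y(P, s) = 20
l(N, C) = 4
R(O, h) = 2 + O (R(O, h) = sqrt(6 - 2) + O = sqrt(4) + O = 2 + O)
(-38404 - 22729)/(R(87, l(-4, y(0, 5))) + 4548) = (-38404 - 22729)/((2 + 87) + 4548) = -61133/(89 + 4548) = -61133/4637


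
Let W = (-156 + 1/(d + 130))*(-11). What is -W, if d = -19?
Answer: -190465/111 ≈ -1715.9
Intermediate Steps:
W = 190465/111 (W = (-156 + 1/(-19 + 130))*(-11) = (-156 + 1/111)*(-11) = -17315/111*(-11) = 190465/111 ≈ 1715.9)
-W = -1*190465/111 = -190465/111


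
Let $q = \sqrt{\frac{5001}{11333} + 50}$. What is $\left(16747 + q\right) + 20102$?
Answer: $36849 + \frac{\sqrt{6478520783}}{11333} \approx 36856.0$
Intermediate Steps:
$q = \frac{\sqrt{6478520783}}{11333}$ ($q = \sqrt{5001 \cdot \frac{1}{11333} + 50} = \sqrt{\frac{5001}{11333} + 50} = \sqrt{\frac{571651}{11333}} = \frac{\sqrt{6478520783}}{11333} \approx 7.1022$)
$\left(16747 + q\right) + 20102 = \left(16747 + \frac{\sqrt{6478520783}}{11333}\right) + 20102 = 36849 + \frac{\sqrt{6478520783}}{11333}$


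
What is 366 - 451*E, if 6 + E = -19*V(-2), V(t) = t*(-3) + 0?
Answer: 54486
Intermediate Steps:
V(t) = -3*t (V(t) = -3*t + 0 = -3*t)
E = -120 (E = -6 - (-57)*(-2) = -6 - 19*6 = -6 - 114 = -120)
366 - 451*E = 366 - 451*(-120) = 366 + 54120 = 54486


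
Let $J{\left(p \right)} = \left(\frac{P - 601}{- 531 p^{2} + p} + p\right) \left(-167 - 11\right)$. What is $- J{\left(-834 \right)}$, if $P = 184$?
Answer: $- \frac{65742710371}{442855} \approx -1.4845 \cdot 10^{5}$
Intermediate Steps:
$J{\left(p \right)} = - 178 p + \frac{74226}{p - 531 p^{2}}$ ($J{\left(p \right)} = \left(\frac{184 - 601}{- 531 p^{2} + p} + p\right) \left(-167 - 11\right) = \left(- \frac{417}{p - 531 p^{2}} + p\right) \left(-178\right) = \left(p - \frac{417}{p - 531 p^{2}}\right) \left(-178\right) = - 178 p + \frac{74226}{p - 531 p^{2}}$)
$- J{\left(-834 \right)} = - \frac{178 \left(-417 + \left(-834\right)^{2} - 531 \left(-834\right)^{3}\right)}{\left(-834\right) \left(-1 + 531 \left(-834\right)\right)} = - \frac{178 \left(-1\right) \left(-417 + 695556 - -308029756824\right)}{834 \left(-1 - 442854\right)} = - \frac{178 \left(-1\right) \left(-417 + 695556 + 308029756824\right)}{834 \left(-442855\right)} = - \frac{178 \left(-1\right) \left(-1\right) 308030451963}{834 \cdot 442855} = \left(-1\right) \frac{65742710371}{442855} = - \frac{65742710371}{442855}$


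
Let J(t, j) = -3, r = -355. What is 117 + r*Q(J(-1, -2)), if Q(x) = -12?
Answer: 4377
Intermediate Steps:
117 + r*Q(J(-1, -2)) = 117 - 355*(-12) = 117 + 4260 = 4377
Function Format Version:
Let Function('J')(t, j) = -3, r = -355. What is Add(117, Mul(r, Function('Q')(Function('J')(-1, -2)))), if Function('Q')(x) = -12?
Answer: 4377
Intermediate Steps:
Add(117, Mul(r, Function('Q')(Function('J')(-1, -2)))) = Add(117, Mul(-355, -12)) = Add(117, 4260) = 4377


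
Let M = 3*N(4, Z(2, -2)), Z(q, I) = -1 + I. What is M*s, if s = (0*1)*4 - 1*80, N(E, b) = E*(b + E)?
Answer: -960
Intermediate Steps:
N(E, b) = E*(E + b)
s = -80 (s = 0*4 - 80 = 0 - 80 = -80)
M = 12 (M = 3*(4*(4 + (-1 - 2))) = 3*(4*(4 - 3)) = 3*(4*1) = 3*4 = 12)
M*s = 12*(-80) = -960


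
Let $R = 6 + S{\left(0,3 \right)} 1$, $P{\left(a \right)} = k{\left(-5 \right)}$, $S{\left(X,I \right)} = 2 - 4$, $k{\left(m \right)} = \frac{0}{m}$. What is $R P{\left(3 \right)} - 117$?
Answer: $-117$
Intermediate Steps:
$k{\left(m \right)} = 0$
$S{\left(X,I \right)} = -2$ ($S{\left(X,I \right)} = 2 - 4 = -2$)
$P{\left(a \right)} = 0$
$R = 4$ ($R = 6 - 2 = 4$)
$R P{\left(3 \right)} - 117 = 4 \cdot 0 - 117 = 0 - 117 = -117$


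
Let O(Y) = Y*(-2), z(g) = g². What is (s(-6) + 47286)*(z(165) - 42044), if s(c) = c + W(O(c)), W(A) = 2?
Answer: -700671958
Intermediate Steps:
O(Y) = -2*Y
s(c) = 2 + c (s(c) = c + 2 = 2 + c)
(s(-6) + 47286)*(z(165) - 42044) = ((2 - 6) + 47286)*(165² - 42044) = (-4 + 47286)*(27225 - 42044) = 47282*(-14819) = -700671958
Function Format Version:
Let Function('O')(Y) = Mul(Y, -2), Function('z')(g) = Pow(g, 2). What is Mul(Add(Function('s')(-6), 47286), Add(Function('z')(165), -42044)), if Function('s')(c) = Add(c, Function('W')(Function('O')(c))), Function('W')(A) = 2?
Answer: -700671958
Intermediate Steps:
Function('O')(Y) = Mul(-2, Y)
Function('s')(c) = Add(2, c) (Function('s')(c) = Add(c, 2) = Add(2, c))
Mul(Add(Function('s')(-6), 47286), Add(Function('z')(165), -42044)) = Mul(Add(Add(2, -6), 47286), Add(Pow(165, 2), -42044)) = Mul(Add(-4, 47286), Add(27225, -42044)) = Mul(47282, -14819) = -700671958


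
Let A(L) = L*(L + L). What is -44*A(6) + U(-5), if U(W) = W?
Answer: -3173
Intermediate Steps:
A(L) = 2*L² (A(L) = L*(2*L) = 2*L²)
-44*A(6) + U(-5) = -88*6² - 5 = -88*36 - 5 = -44*72 - 5 = -3168 - 5 = -3173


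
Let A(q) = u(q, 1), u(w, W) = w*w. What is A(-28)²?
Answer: 614656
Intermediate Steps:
u(w, W) = w²
A(q) = q²
A(-28)² = ((-28)²)² = 784² = 614656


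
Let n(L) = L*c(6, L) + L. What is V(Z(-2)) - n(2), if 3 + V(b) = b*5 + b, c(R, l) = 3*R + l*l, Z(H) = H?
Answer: -61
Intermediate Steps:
c(R, l) = l**2 + 3*R (c(R, l) = 3*R + l**2 = l**2 + 3*R)
n(L) = L + L*(18 + L**2) (n(L) = L*(L**2 + 3*6) + L = L*(L**2 + 18) + L = L*(18 + L**2) + L = L + L*(18 + L**2))
V(b) = -3 + 6*b (V(b) = -3 + (b*5 + b) = -3 + (5*b + b) = -3 + 6*b)
V(Z(-2)) - n(2) = (-3 + 6*(-2)) - 2*(19 + 2**2) = (-3 - 12) - 2*(19 + 4) = -15 - 2*23 = -15 - 1*46 = -15 - 46 = -61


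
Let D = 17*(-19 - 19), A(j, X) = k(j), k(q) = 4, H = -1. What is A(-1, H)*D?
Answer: -2584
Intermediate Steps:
A(j, X) = 4
D = -646 (D = 17*(-38) = -646)
A(-1, H)*D = 4*(-646) = -2584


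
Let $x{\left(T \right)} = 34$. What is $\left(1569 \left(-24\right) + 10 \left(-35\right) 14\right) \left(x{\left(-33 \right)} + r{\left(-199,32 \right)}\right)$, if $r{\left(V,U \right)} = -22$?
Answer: $-510672$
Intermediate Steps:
$\left(1569 \left(-24\right) + 10 \left(-35\right) 14\right) \left(x{\left(-33 \right)} + r{\left(-199,32 \right)}\right) = \left(1569 \left(-24\right) + 10 \left(-35\right) 14\right) \left(34 - 22\right) = \left(-37656 - 4900\right) 12 = \left(-42556\right) 12 = -510672$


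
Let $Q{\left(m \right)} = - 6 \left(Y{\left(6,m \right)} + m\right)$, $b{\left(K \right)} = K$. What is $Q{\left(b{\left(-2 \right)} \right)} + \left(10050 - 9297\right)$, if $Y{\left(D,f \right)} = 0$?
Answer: $765$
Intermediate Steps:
$Q{\left(m \right)} = - 6 m$ ($Q{\left(m \right)} = - 6 \left(0 + m\right) = - 6 m$)
$Q{\left(b{\left(-2 \right)} \right)} + \left(10050 - 9297\right) = \left(-6\right) \left(-2\right) + \left(10050 - 9297\right) = 12 + \left(10050 - 9297\right) = 12 + 753 = 765$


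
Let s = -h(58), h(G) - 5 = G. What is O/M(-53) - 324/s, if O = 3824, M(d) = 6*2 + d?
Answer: -25292/287 ≈ -88.125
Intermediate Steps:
M(d) = 12 + d
h(G) = 5 + G
s = -63 (s = -(5 + 58) = -1*63 = -63)
O/M(-53) - 324/s = 3824/(12 - 53) - 324/(-63) = 3824/(-41) - 324*(-1/63) = 3824*(-1/41) + 36/7 = -3824/41 + 36/7 = -25292/287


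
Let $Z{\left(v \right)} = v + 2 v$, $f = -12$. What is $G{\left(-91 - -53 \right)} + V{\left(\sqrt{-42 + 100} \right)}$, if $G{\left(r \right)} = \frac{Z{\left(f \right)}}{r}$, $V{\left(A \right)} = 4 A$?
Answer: $\frac{18}{19} + 4 \sqrt{58} \approx 31.41$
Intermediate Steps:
$Z{\left(v \right)} = 3 v$
$G{\left(r \right)} = - \frac{36}{r}$ ($G{\left(r \right)} = \frac{3 \left(-12\right)}{r} = - \frac{36}{r}$)
$G{\left(-91 - -53 \right)} + V{\left(\sqrt{-42 + 100} \right)} = - \frac{36}{-91 - -53} + 4 \sqrt{-42 + 100} = - \frac{36}{-91 + 53} + 4 \sqrt{58} = - \frac{36}{-38} + 4 \sqrt{58} = \left(-36\right) \left(- \frac{1}{38}\right) + 4 \sqrt{58} = \frac{18}{19} + 4 \sqrt{58}$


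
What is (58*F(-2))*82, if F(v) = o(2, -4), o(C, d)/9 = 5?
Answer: 214020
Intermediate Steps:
o(C, d) = 45 (o(C, d) = 9*5 = 45)
F(v) = 45
(58*F(-2))*82 = (58*45)*82 = 2610*82 = 214020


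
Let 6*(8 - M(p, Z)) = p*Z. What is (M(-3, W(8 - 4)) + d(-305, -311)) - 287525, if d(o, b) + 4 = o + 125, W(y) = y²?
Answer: -287693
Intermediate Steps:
M(p, Z) = 8 - Z*p/6 (M(p, Z) = 8 - p*Z/6 = 8 - Z*p/6)
d(o, b) = 121 + o (d(o, b) = -4 + (o + 125) = -4 + (125 + o) = 121 + o)
(M(-3, W(8 - 4)) + d(-305, -311)) - 287525 = ((8 - ⅙*(8 - 4)²*(-3)) + (121 - 305)) - 287525 = ((8 - ⅙*4²*(-3)) - 184) - 287525 = ((8 - ⅙*16*(-3)) - 184) - 287525 = ((8 + 8) - 184) - 287525 = (16 - 184) - 287525 = -168 - 287525 = -287693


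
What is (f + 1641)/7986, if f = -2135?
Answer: -247/3993 ≈ -0.061858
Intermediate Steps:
(f + 1641)/7986 = (-2135 + 1641)/7986 = -494*1/7986 = -247/3993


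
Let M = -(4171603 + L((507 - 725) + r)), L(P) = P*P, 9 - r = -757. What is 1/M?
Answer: -1/4471907 ≈ -2.2362e-7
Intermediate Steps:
r = 766 (r = 9 - 1*(-757) = 9 + 757 = 766)
L(P) = P**2
M = -4471907 (M = -(4171603 + ((507 - 725) + 766)**2) = -(4171603 + (-218 + 766)**2) = -(4171603 + 548**2) = -(4171603 + 300304) = -1*4471907 = -4471907)
1/M = 1/(-4471907) = -1/4471907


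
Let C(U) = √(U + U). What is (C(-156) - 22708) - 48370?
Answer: -71078 + 2*I*√78 ≈ -71078.0 + 17.664*I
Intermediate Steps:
C(U) = √2*√U (C(U) = √(2*U) = √2*√U)
(C(-156) - 22708) - 48370 = (√2*√(-156) - 22708) - 48370 = (√2*(2*I*√39) - 22708) - 48370 = (2*I*√78 - 22708) - 48370 = (-22708 + 2*I*√78) - 48370 = -71078 + 2*I*√78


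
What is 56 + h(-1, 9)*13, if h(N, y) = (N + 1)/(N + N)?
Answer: 56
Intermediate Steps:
h(N, y) = (1 + N)/(2*N) (h(N, y) = (1 + N)/((2*N)) = (1 + N)*(1/(2*N)) = (1 + N)/(2*N))
56 + h(-1, 9)*13 = 56 + ((½)*(1 - 1)/(-1))*13 = 56 + ((½)*(-1)*0)*13 = 56 + 0*13 = 56 + 0 = 56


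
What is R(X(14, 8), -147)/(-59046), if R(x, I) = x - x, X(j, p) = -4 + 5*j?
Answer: 0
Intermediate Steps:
R(x, I) = 0
R(X(14, 8), -147)/(-59046) = 0/(-59046) = 0*(-1/59046) = 0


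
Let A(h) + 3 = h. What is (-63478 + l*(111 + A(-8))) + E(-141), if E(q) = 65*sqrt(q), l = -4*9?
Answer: -67078 + 65*I*sqrt(141) ≈ -67078.0 + 771.83*I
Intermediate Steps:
A(h) = -3 + h
l = -36
(-63478 + l*(111 + A(-8))) + E(-141) = (-63478 - 36*(111 + (-3 - 8))) + 65*sqrt(-141) = (-63478 - 36*(111 - 11)) + 65*(I*sqrt(141)) = (-63478 - 36*100) + 65*I*sqrt(141) = (-63478 - 3600) + 65*I*sqrt(141) = -67078 + 65*I*sqrt(141)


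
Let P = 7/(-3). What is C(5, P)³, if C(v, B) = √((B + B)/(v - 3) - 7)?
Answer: -56*I*√21/9 ≈ -28.514*I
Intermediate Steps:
P = -7/3 (P = 7*(-⅓) = -7/3 ≈ -2.3333)
C(v, B) = √(-7 + 2*B/(-3 + v)) (C(v, B) = √((2*B)/(-3 + v) - 7) = √(2*B/(-3 + v) - 7) = √(-7 + 2*B/(-3 + v)))
C(5, P)³ = (√((21 - 7*5 + 2*(-7/3))/(-3 + 5)))³ = (√((21 - 35 - 14/3)/2))³ = (√((½)*(-56/3)))³ = (√(-28/3))³ = (2*I*√21/3)³ = -56*I*√21/9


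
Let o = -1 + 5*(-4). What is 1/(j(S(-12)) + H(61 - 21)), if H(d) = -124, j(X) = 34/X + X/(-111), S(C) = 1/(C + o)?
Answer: -3663/4564097 ≈ -0.00080257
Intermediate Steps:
o = -21 (o = -1 - 20 = -21)
S(C) = 1/(-21 + C) (S(C) = 1/(C - 21) = 1/(-21 + C))
j(X) = 34/X - X/111 (j(X) = 34/X + X*(-1/111) = 34/X - X/111)
1/(j(S(-12)) + H(61 - 21)) = 1/((34/(1/(-21 - 12)) - 1/(111*(-21 - 12))) - 124) = 1/((34/(1/(-33)) - 1/111/(-33)) - 124) = 1/((34/(-1/33) - 1/111*(-1/33)) - 124) = 1/((34*(-33) + 1/3663) - 124) = 1/((-1122 + 1/3663) - 124) = 1/(-4109885/3663 - 124) = 1/(-4564097/3663) = -3663/4564097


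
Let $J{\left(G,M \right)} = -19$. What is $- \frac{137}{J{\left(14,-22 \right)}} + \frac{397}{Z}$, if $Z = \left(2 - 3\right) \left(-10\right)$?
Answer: $\frac{8913}{190} \approx 46.911$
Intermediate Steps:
$Z = 10$ ($Z = \left(-1\right) \left(-10\right) = 10$)
$- \frac{137}{J{\left(14,-22 \right)}} + \frac{397}{Z} = - \frac{137}{-19} + \frac{397}{10} = \left(-137\right) \left(- \frac{1}{19}\right) + 397 \cdot \frac{1}{10} = \frac{137}{19} + \frac{397}{10} = \frac{8913}{190}$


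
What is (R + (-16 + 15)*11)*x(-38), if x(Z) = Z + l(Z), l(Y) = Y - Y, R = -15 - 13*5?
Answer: 3458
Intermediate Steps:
R = -80 (R = -15 - 65 = -80)
l(Y) = 0
x(Z) = Z (x(Z) = Z + 0 = Z)
(R + (-16 + 15)*11)*x(-38) = (-80 + (-16 + 15)*11)*(-38) = (-80 - 1*11)*(-38) = (-80 - 11)*(-38) = -91*(-38) = 3458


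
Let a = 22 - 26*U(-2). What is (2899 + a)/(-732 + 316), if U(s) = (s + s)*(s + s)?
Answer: -2505/416 ≈ -6.0216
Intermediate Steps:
U(s) = 4*s² (U(s) = (2*s)*(2*s) = 4*s²)
a = -394 (a = 22 - 104*(-2)² = 22 - 104*4 = 22 - 26*16 = 22 - 416 = -394)
(2899 + a)/(-732 + 316) = (2899 - 394)/(-732 + 316) = 2505/(-416) = 2505*(-1/416) = -2505/416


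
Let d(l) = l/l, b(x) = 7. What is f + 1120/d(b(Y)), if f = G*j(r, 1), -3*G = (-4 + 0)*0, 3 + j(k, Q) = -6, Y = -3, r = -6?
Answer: 1120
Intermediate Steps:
j(k, Q) = -9 (j(k, Q) = -3 - 6 = -9)
d(l) = 1
G = 0 (G = -(-4 + 0)*0/3 = -(-4)*0/3 = -⅓*0 = 0)
f = 0 (f = 0*(-9) = 0)
f + 1120/d(b(Y)) = 0 + 1120/1 = 0 + 1120*1 = 0 + 1120 = 1120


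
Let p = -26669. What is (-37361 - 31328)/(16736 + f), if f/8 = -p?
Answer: -68689/230088 ≈ -0.29853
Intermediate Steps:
f = 213352 (f = 8*(-1*(-26669)) = 8*26669 = 213352)
(-37361 - 31328)/(16736 + f) = (-37361 - 31328)/(16736 + 213352) = -68689/230088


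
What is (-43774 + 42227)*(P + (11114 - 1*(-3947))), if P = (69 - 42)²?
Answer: -24427130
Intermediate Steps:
P = 729 (P = 27² = 729)
(-43774 + 42227)*(P + (11114 - 1*(-3947))) = (-43774 + 42227)*(729 + (11114 - 1*(-3947))) = -1547*(729 + (11114 + 3947)) = -1547*(729 + 15061) = -1547*15790 = -24427130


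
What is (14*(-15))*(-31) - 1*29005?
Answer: -22495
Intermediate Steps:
(14*(-15))*(-31) - 1*29005 = -210*(-31) - 29005 = 6510 - 29005 = -22495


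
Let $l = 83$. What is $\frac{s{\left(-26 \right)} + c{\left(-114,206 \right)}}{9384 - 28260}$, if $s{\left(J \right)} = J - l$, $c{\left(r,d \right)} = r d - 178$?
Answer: $\frac{2161}{1716} \approx 1.2593$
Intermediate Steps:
$c{\left(r,d \right)} = -178 + d r$ ($c{\left(r,d \right)} = d r - 178 = -178 + d r$)
$s{\left(J \right)} = -83 + J$ ($s{\left(J \right)} = J - 83 = -83 + J$)
$\frac{s{\left(-26 \right)} + c{\left(-114,206 \right)}}{9384 - 28260} = \frac{\left(-83 - 26\right) + \left(-178 + 206 \left(-114\right)\right)}{9384 - 28260} = \frac{-109 - 23662}{-18876} = \left(-109 - 23662\right) \left(- \frac{1}{18876}\right) = \left(-23771\right) \left(- \frac{1}{18876}\right) = \frac{2161}{1716}$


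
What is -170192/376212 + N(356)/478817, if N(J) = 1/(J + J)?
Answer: -14505366375739/32064332814312 ≈ -0.45238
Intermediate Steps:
N(J) = 1/(2*J)
-170192/376212 + N(356)/478817 = -170192/376212 + ((½)/356)/478817 = -170192*1/376212 + ((½)*(1/356))*(1/478817) = -42548/94053 + (1/712)*(1/478817) = -42548/94053 + 1/340917704 = -14505366375739/32064332814312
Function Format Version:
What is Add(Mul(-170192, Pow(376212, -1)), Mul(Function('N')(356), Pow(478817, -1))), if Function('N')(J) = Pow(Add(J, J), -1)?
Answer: Rational(-14505366375739, 32064332814312) ≈ -0.45238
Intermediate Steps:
Function('N')(J) = Mul(Rational(1, 2), Pow(J, -1)) (Function('N')(J) = Pow(Mul(2, J), -1) = Mul(Rational(1, 2), Pow(J, -1)))
Add(Mul(-170192, Pow(376212, -1)), Mul(Function('N')(356), Pow(478817, -1))) = Add(Mul(-170192, Pow(376212, -1)), Mul(Mul(Rational(1, 2), Pow(356, -1)), Pow(478817, -1))) = Add(Mul(-170192, Rational(1, 376212)), Mul(Mul(Rational(1, 2), Rational(1, 356)), Rational(1, 478817))) = Add(Rational(-42548, 94053), Mul(Rational(1, 712), Rational(1, 478817))) = Add(Rational(-42548, 94053), Rational(1, 340917704)) = Rational(-14505366375739, 32064332814312)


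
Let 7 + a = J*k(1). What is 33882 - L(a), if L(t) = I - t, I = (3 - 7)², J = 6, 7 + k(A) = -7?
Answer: 33775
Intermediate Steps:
k(A) = -14 (k(A) = -7 - 7 = -14)
I = 16 (I = (-4)² = 16)
a = -91 (a = -7 + 6*(-14) = -7 - 84 = -91)
L(t) = 16 - t
33882 - L(a) = 33882 - (16 - 1*(-91)) = 33882 - (16 + 91) = 33882 - 1*107 = 33882 - 107 = 33775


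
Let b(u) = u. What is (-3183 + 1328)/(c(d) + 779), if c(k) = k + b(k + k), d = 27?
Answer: -371/172 ≈ -2.1570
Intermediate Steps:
c(k) = 3*k (c(k) = k + (k + k) = k + 2*k = 3*k)
(-3183 + 1328)/(c(d) + 779) = (-3183 + 1328)/(3*27 + 779) = -1855/(81 + 779) = -1855/860 = -1855*1/860 = -371/172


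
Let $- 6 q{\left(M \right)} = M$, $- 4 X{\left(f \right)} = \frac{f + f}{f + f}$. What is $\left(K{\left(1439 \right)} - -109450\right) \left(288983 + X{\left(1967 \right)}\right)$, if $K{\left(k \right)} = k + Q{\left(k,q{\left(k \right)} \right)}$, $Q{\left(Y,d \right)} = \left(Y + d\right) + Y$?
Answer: $\frac{787377427753}{24} \approx 3.2807 \cdot 10^{10}$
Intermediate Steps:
$X{\left(f \right)} = - \frac{1}{4}$ ($X{\left(f \right)} = - \frac{\left(f + f\right) \frac{1}{f + f}}{4} = - \frac{2 f \frac{1}{2 f}}{4} = \left(- \frac{1}{4}\right) 1 = - \frac{1}{4}$)
$q{\left(M \right)} = - \frac{M}{6}$
$Q{\left(Y,d \right)} = d + 2 Y$
$K{\left(k \right)} = \frac{17 k}{6}$ ($K{\left(k \right)} = k + \left(- \frac{k}{6} + 2 k\right) = k + \frac{11 k}{6} = \frac{17 k}{6}$)
$\left(K{\left(1439 \right)} - -109450\right) \left(288983 + X{\left(1967 \right)}\right) = \left(\frac{17}{6} \cdot 1439 - -109450\right) \left(288983 - \frac{1}{4}\right) = \left(\frac{24463}{6} + 109450\right) \frac{1155931}{4} = \frac{681163}{6} \cdot \frac{1155931}{4} = \frac{787377427753}{24}$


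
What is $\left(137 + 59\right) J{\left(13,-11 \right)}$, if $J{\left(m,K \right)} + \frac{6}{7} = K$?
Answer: $-2324$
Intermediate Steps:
$J{\left(m,K \right)} = - \frac{6}{7} + K$
$\left(137 + 59\right) J{\left(13,-11 \right)} = \left(137 + 59\right) \left(- \frac{6}{7} - 11\right) = 196 \left(- \frac{83}{7}\right) = -2324$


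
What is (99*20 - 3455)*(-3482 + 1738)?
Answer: 2572400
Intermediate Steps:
(99*20 - 3455)*(-3482 + 1738) = (1980 - 3455)*(-1744) = -1475*(-1744) = 2572400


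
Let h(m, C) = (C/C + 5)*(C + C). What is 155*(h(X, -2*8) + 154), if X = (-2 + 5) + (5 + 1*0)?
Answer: -5890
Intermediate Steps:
X = 8 (X = 3 + (5 + 0) = 3 + 5 = 8)
h(m, C) = 12*C (h(m, C) = (1 + 5)*(2*C) = 6*(2*C) = 12*C)
155*(h(X, -2*8) + 154) = 155*(12*(-2*8) + 154) = 155*(12*(-16) + 154) = 155*(-192 + 154) = 155*(-38) = -5890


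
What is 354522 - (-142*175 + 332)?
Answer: 379040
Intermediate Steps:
354522 - (-142*175 + 332) = 354522 - (-24850 + 332) = 354522 - 1*(-24518) = 354522 + 24518 = 379040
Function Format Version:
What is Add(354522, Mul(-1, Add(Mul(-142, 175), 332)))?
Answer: 379040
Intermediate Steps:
Add(354522, Mul(-1, Add(Mul(-142, 175), 332))) = Add(354522, Mul(-1, Add(-24850, 332))) = Add(354522, Mul(-1, -24518)) = Add(354522, 24518) = 379040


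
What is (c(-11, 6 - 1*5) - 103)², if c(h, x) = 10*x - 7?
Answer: 10000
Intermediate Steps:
c(h, x) = -7 + 10*x
(c(-11, 6 - 1*5) - 103)² = ((-7 + 10*(6 - 1*5)) - 103)² = ((-7 + 10*(6 - 5)) - 103)² = ((-7 + 10*1) - 103)² = ((-7 + 10) - 103)² = (3 - 103)² = (-100)² = 10000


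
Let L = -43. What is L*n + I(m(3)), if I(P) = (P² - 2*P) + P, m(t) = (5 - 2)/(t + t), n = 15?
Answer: -2581/4 ≈ -645.25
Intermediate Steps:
m(t) = 3/(2*t) (m(t) = 3/((2*t)) = 3*(1/(2*t)) = 3/(2*t))
I(P) = P² - P
L*n + I(m(3)) = -43*15 + ((3/2)/3)*(-1 + (3/2)/3) = -645 + ((3/2)*(⅓))*(-1 + (3/2)*(⅓)) = -645 + (-1 + ½)/2 = -645 + (½)*(-½) = -645 - ¼ = -2581/4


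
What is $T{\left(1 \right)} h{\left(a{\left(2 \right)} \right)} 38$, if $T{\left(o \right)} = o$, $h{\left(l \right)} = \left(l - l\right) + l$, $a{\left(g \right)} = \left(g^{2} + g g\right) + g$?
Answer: $380$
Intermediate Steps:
$a{\left(g \right)} = g + 2 g^{2}$ ($a{\left(g \right)} = \left(g^{2} + g^{2}\right) + g = 2 g^{2} + g = g + 2 g^{2}$)
$h{\left(l \right)} = l$ ($h{\left(l \right)} = 0 + l = l$)
$T{\left(1 \right)} h{\left(a{\left(2 \right)} \right)} 38 = 1 \cdot 2 \left(1 + 2 \cdot 2\right) 38 = 1 \cdot 2 \left(1 + 4\right) 38 = 1 \cdot 2 \cdot 5 \cdot 38 = 1 \cdot 10 \cdot 38 = 10 \cdot 38 = 380$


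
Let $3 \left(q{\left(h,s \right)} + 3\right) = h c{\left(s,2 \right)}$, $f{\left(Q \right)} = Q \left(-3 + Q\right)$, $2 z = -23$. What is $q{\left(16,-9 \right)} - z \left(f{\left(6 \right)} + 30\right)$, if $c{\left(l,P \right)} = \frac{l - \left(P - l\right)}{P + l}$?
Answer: $\frac{11849}{21} \approx 564.24$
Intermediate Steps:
$z = - \frac{23}{2}$ ($z = \frac{1}{2} \left(-23\right) = - \frac{23}{2} \approx -11.5$)
$c{\left(l,P \right)} = \frac{- P + 2 l}{P + l}$
$q{\left(h,s \right)} = -3 + \frac{h \left(-2 + 2 s\right)}{3 \left(2 + s\right)}$ ($q{\left(h,s \right)} = -3 + \frac{h \frac{\left(-1\right) 2 + 2 s}{2 + s}}{3} = -3 + \frac{h \frac{-2 + 2 s}{2 + s}}{3} = -3 + \frac{h \frac{1}{2 + s} \left(-2 + 2 s\right)}{3} = -3 + \frac{h \left(-2 + 2 s\right)}{3 \left(2 + s\right)}$)
$q{\left(16,-9 \right)} - z \left(f{\left(6 \right)} + 30\right) = \frac{-18 - -81 + 2 \cdot 16 \left(-1 - 9\right)}{3 \left(2 - 9\right)} - - \frac{23 \left(6 \left(-3 + 6\right) + 30\right)}{2} = \frac{-18 + 81 + 2 \cdot 16 \left(-10\right)}{3 \left(-7\right)} - - \frac{23 \left(6 \cdot 3 + 30\right)}{2} = \frac{1}{3} \left(- \frac{1}{7}\right) \left(-18 + 81 - 320\right) - - \frac{23 \left(18 + 30\right)}{2} = \frac{1}{3} \left(- \frac{1}{7}\right) \left(-257\right) - \left(- \frac{23}{2}\right) 48 = \frac{257}{21} - -552 = \frac{257}{21} + 552 = \frac{11849}{21}$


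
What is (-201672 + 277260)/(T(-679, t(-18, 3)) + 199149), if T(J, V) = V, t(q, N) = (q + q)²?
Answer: 25196/66815 ≈ 0.37710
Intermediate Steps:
t(q, N) = 4*q² (t(q, N) = (2*q)² = 4*q²)
(-201672 + 277260)/(T(-679, t(-18, 3)) + 199149) = (-201672 + 277260)/(4*(-18)² + 199149) = 75588/(4*324 + 199149) = 75588/(1296 + 199149) = 75588/200445 = 75588*(1/200445) = 25196/66815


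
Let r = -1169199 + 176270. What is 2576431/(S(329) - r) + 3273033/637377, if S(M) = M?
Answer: 1631041357667/211026601422 ≈ 7.7291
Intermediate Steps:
r = -992929
2576431/(S(329) - r) + 3273033/637377 = 2576431/(329 - 1*(-992929)) + 3273033/637377 = 2576431/(329 + 992929) + 3273033*(1/637377) = 2576431/993258 + 1091011/212459 = 1631041357667/211026601422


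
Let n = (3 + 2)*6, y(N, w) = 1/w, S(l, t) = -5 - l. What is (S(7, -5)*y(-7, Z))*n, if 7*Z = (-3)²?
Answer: -280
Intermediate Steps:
Z = 9/7 (Z = (⅐)*(-3)² = (⅐)*9 = 9/7 ≈ 1.2857)
n = 30 (n = 5*6 = 30)
(S(7, -5)*y(-7, Z))*n = ((-5 - 1*7)/(9/7))*30 = ((-5 - 7)*(7/9))*30 = -12*7/9*30 = -28/3*30 = -280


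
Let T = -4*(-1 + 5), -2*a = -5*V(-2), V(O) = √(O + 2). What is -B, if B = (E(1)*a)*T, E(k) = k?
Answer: 0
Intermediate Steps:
V(O) = √(2 + O)
a = 0 (a = -(-5)*√(2 - 2)/2 = -(-5)*√0/2 = -(-5)*0/2 = -½*0 = 0)
T = -16 (T = -4*4 = -16)
B = 0 (B = (1*0)*(-16) = 0*(-16) = 0)
-B = -1*0 = 0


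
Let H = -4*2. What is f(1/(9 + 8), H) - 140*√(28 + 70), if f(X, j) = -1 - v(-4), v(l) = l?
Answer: 3 - 980*√2 ≈ -1382.9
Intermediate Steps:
H = -8
f(X, j) = 3 (f(X, j) = -1 - 1*(-4) = -1 + 4 = 3)
f(1/(9 + 8), H) - 140*√(28 + 70) = 3 - 140*√(28 + 70) = 3 - 980*√2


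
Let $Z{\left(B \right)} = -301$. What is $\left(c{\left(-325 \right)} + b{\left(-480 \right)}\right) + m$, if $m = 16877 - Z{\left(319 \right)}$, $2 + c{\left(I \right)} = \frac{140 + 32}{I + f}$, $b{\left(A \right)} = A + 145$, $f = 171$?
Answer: $\frac{1296671}{77} \approx 16840.0$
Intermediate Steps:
$b{\left(A \right)} = 145 + A$
$c{\left(I \right)} = -2 + \frac{172}{171 + I}$ ($c{\left(I \right)} = -2 + \frac{140 + 32}{I + 171} = -2 + \frac{172}{171 + I}$)
$m = 17178$ ($m = 16877 - -301 = 16877 + 301 = 17178$)
$\left(c{\left(-325 \right)} + b{\left(-480 \right)}\right) + m = \left(\frac{2 \left(-85 - -325\right)}{171 - 325} + \left(145 - 480\right)\right) + 17178 = \left(\frac{2 \left(-85 + 325\right)}{-154} - 335\right) + 17178 = \left(2 \left(- \frac{1}{154}\right) 240 - 335\right) + 17178 = \left(- \frac{240}{77} - 335\right) + 17178 = - \frac{26035}{77} + 17178 = \frac{1296671}{77}$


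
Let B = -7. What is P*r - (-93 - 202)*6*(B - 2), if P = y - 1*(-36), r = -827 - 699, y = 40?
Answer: -131906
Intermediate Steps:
r = -1526
P = 76 (P = 40 - 1*(-36) = 40 + 36 = 76)
P*r - (-93 - 202)*6*(B - 2) = 76*(-1526) - (-93 - 202)*6*(-7 - 2) = -115976 - (-295)*6*(-9) = -115976 - (-295)*(-54) = -115976 - 1*15930 = -115976 - 15930 = -131906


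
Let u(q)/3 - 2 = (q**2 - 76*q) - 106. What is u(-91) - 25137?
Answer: 20142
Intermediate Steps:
u(q) = -312 - 228*q + 3*q**2 (u(q) = 6 + 3*((q**2 - 76*q) - 106) = 6 + 3*(-106 + q**2 - 76*q) = 6 + (-318 - 228*q + 3*q**2) = -312 - 228*q + 3*q**2)
u(-91) - 25137 = (-312 - 228*(-91) + 3*(-91)**2) - 25137 = (-312 + 20748 + 3*8281) - 25137 = (-312 + 20748 + 24843) - 25137 = 45279 - 25137 = 20142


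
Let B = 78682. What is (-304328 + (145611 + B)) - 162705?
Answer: -242740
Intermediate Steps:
(-304328 + (145611 + B)) - 162705 = (-304328 + (145611 + 78682)) - 162705 = (-304328 + 224293) - 162705 = -80035 - 162705 = -242740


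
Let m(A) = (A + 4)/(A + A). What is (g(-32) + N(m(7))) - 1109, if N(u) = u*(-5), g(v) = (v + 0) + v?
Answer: -16477/14 ≈ -1176.9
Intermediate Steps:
g(v) = 2*v (g(v) = v + v = 2*v)
m(A) = (4 + A)/(2*A) (m(A) = (4 + A)/((2*A)) = (4 + A)*(1/(2*A)) = (4 + A)/(2*A))
N(u) = -5*u
(g(-32) + N(m(7))) - 1109 = (2*(-32) - 5*(4 + 7)/(2*7)) - 1109 = (-64 - 5*11/(2*7)) - 1109 = (-64 - 5*11/14) - 1109 = (-64 - 55/14) - 1109 = -951/14 - 1109 = -16477/14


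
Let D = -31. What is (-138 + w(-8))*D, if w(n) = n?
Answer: 4526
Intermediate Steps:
(-138 + w(-8))*D = (-138 - 8)*(-31) = -146*(-31) = 4526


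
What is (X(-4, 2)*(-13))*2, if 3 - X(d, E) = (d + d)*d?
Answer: 754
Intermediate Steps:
X(d, E) = 3 - 2*d**2 (X(d, E) = 3 - (d + d)*d = 3 - 2*d*d = 3 - 2*d**2)
(X(-4, 2)*(-13))*2 = ((3 - 2*(-4)**2)*(-13))*2 = ((3 - 2*16)*(-13))*2 = ((3 - 32)*(-13))*2 = -29*(-13)*2 = 377*2 = 754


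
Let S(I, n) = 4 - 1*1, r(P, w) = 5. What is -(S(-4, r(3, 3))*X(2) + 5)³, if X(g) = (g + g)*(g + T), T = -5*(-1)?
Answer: -704969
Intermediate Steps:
T = 5
S(I, n) = 3 (S(I, n) = 4 - 1 = 3)
X(g) = 2*g*(5 + g) (X(g) = (g + g)*(g + 5) = (2*g)*(5 + g) = 2*g*(5 + g))
-(S(-4, r(3, 3))*X(2) + 5)³ = -(3*(2*2*(5 + 2)) + 5)³ = -(3*(2*2*7) + 5)³ = -(3*28 + 5)³ = -(84 + 5)³ = -1*89³ = -1*704969 = -704969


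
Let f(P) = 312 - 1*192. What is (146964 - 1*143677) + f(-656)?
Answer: 3407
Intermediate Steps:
f(P) = 120 (f(P) = 312 - 192 = 120)
(146964 - 1*143677) + f(-656) = (146964 - 1*143677) + 120 = (146964 - 143677) + 120 = 3287 + 120 = 3407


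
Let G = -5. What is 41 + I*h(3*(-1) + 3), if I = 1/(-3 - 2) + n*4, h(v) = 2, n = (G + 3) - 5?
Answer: -77/5 ≈ -15.400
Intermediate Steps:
n = -7 (n = (-5 + 3) - 5 = -2 - 5 = -7)
I = -141/5 (I = 1/(-3 - 2) - 7*4 = 1/(-5) - 28 = -1/5 - 28 = -141/5 ≈ -28.200)
41 + I*h(3*(-1) + 3) = 41 - 141/5*2 = 41 - 282/5 = -77/5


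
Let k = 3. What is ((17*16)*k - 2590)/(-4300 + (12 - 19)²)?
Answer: 1774/4251 ≈ 0.41731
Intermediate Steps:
((17*16)*k - 2590)/(-4300 + (12 - 19)²) = ((17*16)*3 - 2590)/(-4300 + (12 - 19)²) = (272*3 - 2590)/(-4300 + (-7)²) = (816 - 2590)/(-4300 + 49) = -1774/(-4251) = -1774*(-1/4251) = 1774/4251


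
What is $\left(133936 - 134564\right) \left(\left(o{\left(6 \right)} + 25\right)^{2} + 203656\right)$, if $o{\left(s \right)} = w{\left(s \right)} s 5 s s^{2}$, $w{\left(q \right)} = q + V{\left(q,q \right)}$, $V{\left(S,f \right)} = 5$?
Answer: $-3193132995668$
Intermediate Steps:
$w{\left(q \right)} = 5 + q$ ($w{\left(q \right)} = q + 5 = 5 + q$)
$o{\left(s \right)} = 5 s^{4} \left(5 + s\right)$ ($o{\left(s \right)} = \left(5 + s\right) s 5 s s^{2} = \left(5 + s\right) 5 s s^{3} = 5 s \left(5 + s\right) s^{3} = 5 s^{4} \left(5 + s\right)$)
$\left(133936 - 134564\right) \left(\left(o{\left(6 \right)} + 25\right)^{2} + 203656\right) = \left(133936 - 134564\right) \left(\left(5 \cdot 6^{4} \left(5 + 6\right) + 25\right)^{2} + 203656\right) = - 628 \left(\left(5 \cdot 1296 \cdot 11 + 25\right)^{2} + 203656\right) = - 628 \left(\left(71280 + 25\right)^{2} + 203656\right) = - 628 \left(71305^{2} + 203656\right) = - 628 \left(5084403025 + 203656\right) = \left(-628\right) 5084606681 = -3193132995668$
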